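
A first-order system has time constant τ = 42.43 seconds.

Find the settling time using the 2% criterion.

For first-order system, 2% settling time ≈ 4τ = 4 × 42.43 = 169.72 s.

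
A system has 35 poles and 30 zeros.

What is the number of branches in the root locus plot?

Root locus has n branches where n = number of poles = 35.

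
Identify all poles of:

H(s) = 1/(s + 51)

Pole is where denominator = 0: s + 51 = 0, so s = -51.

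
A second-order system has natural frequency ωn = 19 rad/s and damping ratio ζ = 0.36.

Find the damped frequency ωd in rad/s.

ωd = ωn√(1 - ζ²) = 19√(1 - 0.36²) = 17.73 rad/s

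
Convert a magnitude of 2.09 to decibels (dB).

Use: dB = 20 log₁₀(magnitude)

dB = 20 log₁₀(2.09) = 6.4 dB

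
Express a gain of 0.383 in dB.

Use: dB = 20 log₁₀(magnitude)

dB = 20 log₁₀(0.383) = -8.3 dB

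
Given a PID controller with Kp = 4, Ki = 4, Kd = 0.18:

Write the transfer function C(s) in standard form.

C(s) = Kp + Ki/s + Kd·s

Substituting values: C(s) = 4 + 4/s + 0.18s = (0.18s² + 4s + 4)/s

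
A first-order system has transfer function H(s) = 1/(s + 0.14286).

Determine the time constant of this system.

For H(s) = 1/(s + 1/τ), the pole is at -1/τ = -0.14286, so τ = 1/0.14286 = 7 s.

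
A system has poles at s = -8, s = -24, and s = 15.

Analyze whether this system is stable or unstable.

Pole(s) at s = 15 are not in the left half-plane. System is unstable.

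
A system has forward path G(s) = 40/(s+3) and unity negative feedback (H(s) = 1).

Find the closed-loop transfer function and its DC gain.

T(s) = G/(1+GH) = [40/(s+3)] / [1 + 40/(s+3)] = 40/(s+3+40) = 40/(s+43). DC gain = 40/43 = 0.9302.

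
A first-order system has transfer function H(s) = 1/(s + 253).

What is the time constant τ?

For H(s) = 1/(s + 1/τ), the pole is at -1/τ = -253, so τ = 1/253 = 0.0040 s.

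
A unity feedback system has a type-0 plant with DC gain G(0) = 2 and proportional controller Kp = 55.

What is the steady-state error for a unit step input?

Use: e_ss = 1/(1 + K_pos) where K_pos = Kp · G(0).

K_pos = Kp · G(0) = 55 × 2 = 110. e_ss = 1/(1 + 110) = 0.0090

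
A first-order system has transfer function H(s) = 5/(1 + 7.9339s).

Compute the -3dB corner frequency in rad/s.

Corner frequency = 1/τ = 1/7.9339 = 0.126 rad/s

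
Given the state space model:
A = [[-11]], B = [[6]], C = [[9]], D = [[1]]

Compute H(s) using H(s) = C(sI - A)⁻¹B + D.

(sI - A)⁻¹ = 1/(s + 11). H(s) = 9×6/(s + 11) + 1 = (s + 65)/(s + 11).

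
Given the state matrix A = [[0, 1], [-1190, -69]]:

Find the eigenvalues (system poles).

det(A - λI) = λ² - (-69)λ + 1190 = (λ - (-35))(λ - (-34)). Eigenvalues: -35, -34.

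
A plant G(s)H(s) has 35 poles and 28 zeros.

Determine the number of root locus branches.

Root locus has n branches where n = number of poles = 35.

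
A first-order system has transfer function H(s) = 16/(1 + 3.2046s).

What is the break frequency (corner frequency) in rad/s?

Corner frequency = 1/τ = 1/3.2046 = 0.312 rad/s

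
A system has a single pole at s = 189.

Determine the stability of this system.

Pole at s = 189 is in the right half-plane. Unstable.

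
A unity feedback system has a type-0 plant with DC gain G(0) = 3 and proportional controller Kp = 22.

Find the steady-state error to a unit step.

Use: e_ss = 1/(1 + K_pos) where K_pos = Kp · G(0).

K_pos = Kp · G(0) = 22 × 3 = 66. e_ss = 1/(1 + 66) = 0.0149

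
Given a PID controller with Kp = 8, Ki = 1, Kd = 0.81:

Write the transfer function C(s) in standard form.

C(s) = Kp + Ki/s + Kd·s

Substituting values: C(s) = 8 + 1/s + 0.81s = (0.81s² + 8s + 1)/s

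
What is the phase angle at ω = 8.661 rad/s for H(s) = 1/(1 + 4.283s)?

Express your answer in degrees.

Phase = -arctan(ωτ) = -arctan(8.661 × 4.283) = -88.5°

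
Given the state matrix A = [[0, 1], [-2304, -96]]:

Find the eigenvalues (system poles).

det(A - λI) = λ² - (-96)λ + 2304 = (λ - (-48))(λ - (-48)). Eigenvalues: -48, -48.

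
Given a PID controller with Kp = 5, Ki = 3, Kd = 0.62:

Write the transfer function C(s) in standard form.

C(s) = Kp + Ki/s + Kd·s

Substituting values: C(s) = 5 + 3/s + 0.62s = (0.62s² + 5s + 3)/s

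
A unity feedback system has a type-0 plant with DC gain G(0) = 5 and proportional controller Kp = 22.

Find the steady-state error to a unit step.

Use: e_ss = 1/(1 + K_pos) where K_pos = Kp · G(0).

K_pos = Kp · G(0) = 22 × 5 = 110. e_ss = 1/(1 + 110) = 0.0090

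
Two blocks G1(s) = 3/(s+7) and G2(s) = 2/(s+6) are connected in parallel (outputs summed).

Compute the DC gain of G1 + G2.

Parallel: G_eq = G1 + G2. DC gain = G1(0) + G2(0) = 3/7 + 2/6 = 0.4286 + 0.3333 = 0.7619.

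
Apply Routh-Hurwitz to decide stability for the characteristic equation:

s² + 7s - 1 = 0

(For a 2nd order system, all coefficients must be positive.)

Coefficients: 1, 7, -1. c=-1 not positive, so system is unstable.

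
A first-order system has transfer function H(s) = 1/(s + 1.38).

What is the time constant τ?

For H(s) = 1/(s + 1/τ), the pole is at -1/τ = -1.38, so τ = 1/1.38 = 0.7246 s.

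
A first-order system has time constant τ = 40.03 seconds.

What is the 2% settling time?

For first-order system, 2% settling time ≈ 4τ = 4 × 40.03 = 160.12 s.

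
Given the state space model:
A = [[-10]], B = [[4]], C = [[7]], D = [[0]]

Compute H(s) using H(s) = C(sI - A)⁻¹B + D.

(sI - A)⁻¹ = 1/(s + 10). H(s) = 7 × 4/(s + 10) + 0 = 28/(s + 10).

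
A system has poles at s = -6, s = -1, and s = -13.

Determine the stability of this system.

All poles are in the left half-plane. System is stable.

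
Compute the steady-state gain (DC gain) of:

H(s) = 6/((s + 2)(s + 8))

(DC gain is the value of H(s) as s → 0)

DC gain = H(0) = 6/(2 × 8) = 6/16 = 0.375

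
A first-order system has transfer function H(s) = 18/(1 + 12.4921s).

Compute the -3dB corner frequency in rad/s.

Corner frequency = 1/τ = 1/12.4921 = 0.08 rad/s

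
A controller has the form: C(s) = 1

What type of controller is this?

This is a Proportional (P) controller.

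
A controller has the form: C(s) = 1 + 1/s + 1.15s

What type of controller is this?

This is a Proportional-Integral-Derivative (PID) controller.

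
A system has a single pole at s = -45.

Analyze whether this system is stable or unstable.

Pole at s = -45 is in the left half-plane. Stable.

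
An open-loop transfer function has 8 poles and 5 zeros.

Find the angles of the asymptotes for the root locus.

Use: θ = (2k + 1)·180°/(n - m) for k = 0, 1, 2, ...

n - m = 8 - 5 = 3. Angles: θk = (2k + 1)·180°/3 = 60°, 180°, 300°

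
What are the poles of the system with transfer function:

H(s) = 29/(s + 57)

Pole is where denominator = 0: s + 57 = 0, so s = -57.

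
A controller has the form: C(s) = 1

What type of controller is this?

This is a Proportional (P) controller.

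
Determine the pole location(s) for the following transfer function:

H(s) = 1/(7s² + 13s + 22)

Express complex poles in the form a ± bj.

Discriminant = 13² - 4×7×22 = 169 - 616 = -447 < 0, so the poles are a complex conjugate pair s = (-13 ± j√447)/(2×7). Real part = -13/(2×7) = -13/14 ≈ -0.9286; imaginary part = ±√447/(2×7) ≈ 1.5102. Poles: s = -0.9286 ± 1.5102j.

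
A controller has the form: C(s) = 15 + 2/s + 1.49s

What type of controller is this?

This is a Proportional-Integral-Derivative (PID) controller.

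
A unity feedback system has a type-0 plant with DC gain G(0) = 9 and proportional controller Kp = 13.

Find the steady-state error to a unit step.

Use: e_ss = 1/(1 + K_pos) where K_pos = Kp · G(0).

K_pos = Kp · G(0) = 13 × 9 = 117. e_ss = 1/(1 + 117) = 0.0085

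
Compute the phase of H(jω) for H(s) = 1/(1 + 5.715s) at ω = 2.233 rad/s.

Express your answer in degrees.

Phase = -arctan(ωτ) = -arctan(2.233 × 5.715) = -85.5°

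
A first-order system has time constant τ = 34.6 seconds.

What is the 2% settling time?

For first-order system, 2% settling time ≈ 4τ = 4 × 34.6 = 138.4 s.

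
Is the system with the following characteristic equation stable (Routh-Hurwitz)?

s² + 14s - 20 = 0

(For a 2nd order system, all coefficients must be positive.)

Coefficients: 1, 14, -20. c=-20 not positive, so system is unstable.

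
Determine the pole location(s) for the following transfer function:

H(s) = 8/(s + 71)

Pole is where denominator = 0: s + 71 = 0, so s = -71.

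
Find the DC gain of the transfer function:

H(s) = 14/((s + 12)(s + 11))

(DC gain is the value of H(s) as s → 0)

DC gain = H(0) = 14/(12 × 11) = 14/132 = 0.1061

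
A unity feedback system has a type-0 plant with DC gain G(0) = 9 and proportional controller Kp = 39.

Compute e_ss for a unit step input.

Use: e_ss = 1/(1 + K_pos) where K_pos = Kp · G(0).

K_pos = Kp · G(0) = 39 × 9 = 351. e_ss = 1/(1 + 351) = 0.0028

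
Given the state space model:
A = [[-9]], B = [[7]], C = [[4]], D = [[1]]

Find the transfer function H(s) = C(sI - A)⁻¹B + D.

(sI - A)⁻¹ = 1/(s + 9). H(s) = 4×7/(s + 9) + 1 = (s + 37)/(s + 9).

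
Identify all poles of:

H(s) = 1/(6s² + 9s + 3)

Discriminant = 9² - 4×6×3 = 81 - 72 = 9 > 0, so two distinct real poles. Using quadratic formula: s = (-9 ± √9)/(2×6) = (-9 ± √9)/12, with √9 = 3. s₁ = -6/12 = -0.5, s₂ = -12/12 = -1. Poles: s₁ = -0.5, s₂ = -1.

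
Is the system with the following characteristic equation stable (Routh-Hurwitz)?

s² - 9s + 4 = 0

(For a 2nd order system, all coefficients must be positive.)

Coefficients: 1, -9, 4. b=-9 not positive, so system is unstable.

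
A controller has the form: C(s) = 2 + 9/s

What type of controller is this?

This is a Proportional-Integral (PI) controller.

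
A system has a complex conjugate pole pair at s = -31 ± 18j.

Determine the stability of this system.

Real part of poles is -31 (< 0, left half-plane). Stable.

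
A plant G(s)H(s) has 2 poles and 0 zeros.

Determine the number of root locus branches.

Root locus has n branches where n = number of poles = 2.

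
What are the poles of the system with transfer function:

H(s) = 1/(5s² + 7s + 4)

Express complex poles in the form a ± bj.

Discriminant = 7² - 4×5×4 = 49 - 80 = -31 < 0, so the poles are a complex conjugate pair s = (-7 ± j√31)/(2×5). Real part = -7/(2×5) = -7/10 = -0.7; imaginary part = ±√31/(2×5) ≈ 0.5568. Poles: s = -0.7 ± 0.5568j.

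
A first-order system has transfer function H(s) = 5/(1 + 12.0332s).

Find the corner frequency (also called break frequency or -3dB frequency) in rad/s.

Corner frequency = 1/τ = 1/12.0332 = 0.083 rad/s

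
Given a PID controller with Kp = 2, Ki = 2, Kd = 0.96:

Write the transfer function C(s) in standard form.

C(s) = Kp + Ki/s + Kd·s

Substituting values: C(s) = 2 + 2/s + 0.96s = (0.96s² + 2s + 2)/s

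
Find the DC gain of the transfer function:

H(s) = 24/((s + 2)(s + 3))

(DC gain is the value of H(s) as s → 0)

DC gain = H(0) = 24/(2 × 3) = 24/6 = 4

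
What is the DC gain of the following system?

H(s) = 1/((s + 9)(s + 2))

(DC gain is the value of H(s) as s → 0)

DC gain = H(0) = 1/(9 × 2) = 1/18 = 0.0556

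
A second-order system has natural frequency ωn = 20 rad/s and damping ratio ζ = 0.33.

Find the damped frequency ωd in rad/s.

ωd = ωn√(1 - ζ²) = 20√(1 - 0.33²) = 18.88 rad/s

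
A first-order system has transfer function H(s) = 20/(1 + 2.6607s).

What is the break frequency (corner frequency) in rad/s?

Corner frequency = 1/τ = 1/2.6607 = 0.376 rad/s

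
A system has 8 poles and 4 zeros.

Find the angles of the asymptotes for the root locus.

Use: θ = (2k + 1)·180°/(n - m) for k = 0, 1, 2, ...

n - m = 8 - 4 = 4. Angles: θk = (2k + 1)·180°/4 = 45°, 135°, 225°, 315°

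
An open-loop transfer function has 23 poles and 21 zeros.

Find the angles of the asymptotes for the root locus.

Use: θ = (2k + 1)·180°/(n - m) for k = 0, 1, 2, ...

n - m = 23 - 21 = 2. Angles: θk = (2k + 1)·180°/2 = 90°, 270°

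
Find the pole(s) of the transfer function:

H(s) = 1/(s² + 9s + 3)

Discriminant = 9² - 4×1×3 = 81 - 12 = 69 > 0, so two distinct real poles. Using quadratic formula: s = (-9 ± √69)/(2×1) = (-9 ± √69)/2, with √69 ≈ 8.3066. s₁ ≈ -0.3467, s₂ ≈ -8.6533. Poles: s₁ = -0.3467, s₂ = -8.6533.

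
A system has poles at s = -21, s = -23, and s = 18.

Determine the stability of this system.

Pole(s) at s = 18 are not in the left half-plane. System is unstable.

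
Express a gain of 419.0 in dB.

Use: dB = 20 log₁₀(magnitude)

dB = 20 log₁₀(419.0) = 52.4 dB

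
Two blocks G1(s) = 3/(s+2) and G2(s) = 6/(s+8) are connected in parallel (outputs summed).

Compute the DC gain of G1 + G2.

Parallel: G_eq = G1 + G2. DC gain = G1(0) + G2(0) = 3/2 + 6/8 = 1.5 + 0.75 = 2.25.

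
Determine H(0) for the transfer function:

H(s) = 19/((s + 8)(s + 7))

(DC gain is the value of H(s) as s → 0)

DC gain = H(0) = 19/(8 × 7) = 19/56 = 0.3393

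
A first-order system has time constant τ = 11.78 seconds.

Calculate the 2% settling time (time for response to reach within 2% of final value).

For first-order system, 2% settling time ≈ 4τ = 4 × 11.78 = 47.12 s.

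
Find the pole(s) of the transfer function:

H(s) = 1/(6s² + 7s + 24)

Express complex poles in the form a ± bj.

Discriminant = 7² - 4×6×24 = 49 - 576 = -527 < 0, so the poles are a complex conjugate pair s = (-7 ± j√527)/(2×6). Real part = -7/(2×6) = -7/12 ≈ -0.5833; imaginary part = ±√527/(2×6) ≈ 1.9130. Poles: s = -0.5833 ± 1.9130j.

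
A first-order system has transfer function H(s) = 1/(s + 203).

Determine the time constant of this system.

For H(s) = 1/(s + 1/τ), the pole is at -1/τ = -203, so τ = 1/203 = 0.0049 s.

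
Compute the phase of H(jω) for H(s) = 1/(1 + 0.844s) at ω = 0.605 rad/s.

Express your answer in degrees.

Phase = -arctan(ωτ) = -arctan(0.605 × 0.844) = -27.0°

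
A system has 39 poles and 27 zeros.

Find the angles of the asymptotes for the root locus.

n - m = 39 - 27 = 12. Angles: θk = (2k + 1)·180°/12 = 15°, 45°, 75°, 105°, 135°, 165°, 195°, 225°, 255°, 285°, 315°, 345°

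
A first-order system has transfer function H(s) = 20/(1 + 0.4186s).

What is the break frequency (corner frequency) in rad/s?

Corner frequency = 1/τ = 1/0.4186 = 2.389 rad/s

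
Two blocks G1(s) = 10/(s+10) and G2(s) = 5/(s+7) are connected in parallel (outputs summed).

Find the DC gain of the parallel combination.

Parallel: G_eq = G1 + G2. DC gain = G1(0) + G2(0) = 10/10 + 5/7 = 1 + 0.7143 = 1.7143.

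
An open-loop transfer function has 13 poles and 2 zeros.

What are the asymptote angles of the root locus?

n - m = 13 - 2 = 11. Angles: θk = (2k + 1)·180°/11 = 16.36°, 49.09°, 81.82°, 114.55°, 147.27°, 180°, 212.73°, 245.45°, 278.18°, 310.91°, 343.64°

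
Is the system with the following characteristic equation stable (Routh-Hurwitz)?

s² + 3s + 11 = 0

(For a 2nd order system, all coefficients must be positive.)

Coefficients: 1, 3, 11. All positive, so system is stable.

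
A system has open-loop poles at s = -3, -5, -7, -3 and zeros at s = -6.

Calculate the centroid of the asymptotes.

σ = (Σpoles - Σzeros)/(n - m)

σ = (Σpoles - Σzeros)/(n - m) = (-18 - (-6))/(4 - 1) = -12/3 = -4.0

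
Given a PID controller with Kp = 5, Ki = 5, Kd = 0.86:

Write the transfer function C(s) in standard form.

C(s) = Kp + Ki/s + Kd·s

Substituting values: C(s) = 5 + 5/s + 0.86s = (0.86s² + 5s + 5)/s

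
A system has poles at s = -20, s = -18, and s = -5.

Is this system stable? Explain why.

All poles are in the left half-plane. System is stable.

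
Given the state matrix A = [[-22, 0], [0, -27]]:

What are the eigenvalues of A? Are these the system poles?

For diagonal matrix, eigenvalues are diagonal entries: λ₁ = -22, λ₂ = -27. Eigenvalues of A = system poles.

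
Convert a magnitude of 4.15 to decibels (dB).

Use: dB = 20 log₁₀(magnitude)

dB = 20 log₁₀(4.15) = 12.4 dB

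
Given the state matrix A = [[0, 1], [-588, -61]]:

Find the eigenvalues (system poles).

det(A - λI) = λ² - (-61)λ + 588 = (λ - (-12))(λ - (-49)). Eigenvalues: -12, -49.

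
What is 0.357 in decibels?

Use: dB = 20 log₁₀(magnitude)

dB = 20 log₁₀(0.357) = -8.9 dB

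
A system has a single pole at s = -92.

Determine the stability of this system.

Pole at s = -92 is in the left half-plane. Stable.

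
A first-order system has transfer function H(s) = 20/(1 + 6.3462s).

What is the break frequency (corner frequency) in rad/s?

Corner frequency = 1/τ = 1/6.3462 = 0.158 rad/s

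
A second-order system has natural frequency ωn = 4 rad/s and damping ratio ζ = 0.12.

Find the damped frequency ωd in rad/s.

ωd = ωn√(1 - ζ²) = 4√(1 - 0.12²) = 3.97 rad/s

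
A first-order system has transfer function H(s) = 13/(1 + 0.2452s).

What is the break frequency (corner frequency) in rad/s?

Corner frequency = 1/τ = 1/0.2452 = 4.078 rad/s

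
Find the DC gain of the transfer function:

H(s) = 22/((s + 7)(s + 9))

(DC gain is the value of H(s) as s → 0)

DC gain = H(0) = 22/(7 × 9) = 22/63 = 0.3492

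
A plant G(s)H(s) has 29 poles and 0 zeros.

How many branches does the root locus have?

Root locus has n branches where n = number of poles = 29.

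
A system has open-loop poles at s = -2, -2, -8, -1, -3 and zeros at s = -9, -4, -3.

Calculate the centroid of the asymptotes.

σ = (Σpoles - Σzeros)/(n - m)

σ = (Σpoles - Σzeros)/(n - m) = (-16 - (-16))/(5 - 3) = 0/2 = 0.0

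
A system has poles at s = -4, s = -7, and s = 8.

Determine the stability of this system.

Pole(s) at s = 8 are not in the left half-plane. System is unstable.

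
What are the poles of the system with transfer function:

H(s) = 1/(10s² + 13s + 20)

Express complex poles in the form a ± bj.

Discriminant = 13² - 4×10×20 = 169 - 800 = -631 < 0, so the poles are a complex conjugate pair s = (-13 ± j√631)/(2×10). Real part = -13/(2×10) = -13/20 = -0.65; imaginary part = ±√631/(2×10) ≈ 1.2560. Poles: s = -0.65 ± 1.2560j.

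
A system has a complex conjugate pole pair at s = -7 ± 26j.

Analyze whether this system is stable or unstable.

Real part of poles is -7 (< 0, left half-plane). Stable.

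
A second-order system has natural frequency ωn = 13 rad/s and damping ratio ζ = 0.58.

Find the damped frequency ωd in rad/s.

ωd = ωn√(1 - ζ²) = 13√(1 - 0.58²) = 10.59 rad/s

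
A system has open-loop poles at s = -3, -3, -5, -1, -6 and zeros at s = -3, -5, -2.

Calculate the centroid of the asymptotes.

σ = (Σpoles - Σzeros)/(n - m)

σ = (Σpoles - Σzeros)/(n - m) = (-18 - (-10))/(5 - 3) = -8/2 = -4.0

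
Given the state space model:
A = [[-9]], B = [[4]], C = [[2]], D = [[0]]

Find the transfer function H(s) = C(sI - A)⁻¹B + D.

(sI - A)⁻¹ = 1/(s + 9). H(s) = 2 × 4/(s + 9) + 0 = 8/(s + 9).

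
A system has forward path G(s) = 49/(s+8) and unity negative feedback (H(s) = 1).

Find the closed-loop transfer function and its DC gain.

T(s) = G/(1+GH) = [49/(s+8)] / [1 + 49/(s+8)] = 49/(s+8+49) = 49/(s+57). DC gain = 49/57 = 0.8596.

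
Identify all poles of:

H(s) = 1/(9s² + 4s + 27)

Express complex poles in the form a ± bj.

Discriminant = 4² - 4×9×27 = 16 - 972 = -956 < 0, so the poles are a complex conjugate pair s = (-4 ± j√956)/(2×9). Real part = -4/(2×9) = -4/18 ≈ -0.2222; imaginary part = ±√956/(2×9) ≈ 1.7177. Poles: s = -0.2222 ± 1.7177j.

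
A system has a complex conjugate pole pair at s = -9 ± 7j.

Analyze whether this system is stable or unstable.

Real part of poles is -9 (< 0, left half-plane). Stable.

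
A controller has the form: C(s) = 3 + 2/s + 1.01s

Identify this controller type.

This is a Proportional-Integral-Derivative (PID) controller.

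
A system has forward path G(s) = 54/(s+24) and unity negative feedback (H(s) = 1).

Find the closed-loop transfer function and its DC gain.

T(s) = G/(1+GH) = [54/(s+24)] / [1 + 54/(s+24)] = 54/(s+24+54) = 54/(s+78). DC gain = 54/78 = 0.6923.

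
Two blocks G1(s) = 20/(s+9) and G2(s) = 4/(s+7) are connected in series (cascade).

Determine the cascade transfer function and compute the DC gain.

Series: multiply transfer functions. G_eq = 20/(s+9) × 4/(s+7) = 80/((s+9)(s+7)). DC gain = 80/(9×7) = 1.2698.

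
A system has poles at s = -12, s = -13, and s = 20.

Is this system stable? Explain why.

Pole(s) at s = 20 are not in the left half-plane. System is unstable.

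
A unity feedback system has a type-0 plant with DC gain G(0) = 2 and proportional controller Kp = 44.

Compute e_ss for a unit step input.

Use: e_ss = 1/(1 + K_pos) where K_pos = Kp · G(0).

K_pos = Kp · G(0) = 44 × 2 = 88. e_ss = 1/(1 + 88) = 0.0112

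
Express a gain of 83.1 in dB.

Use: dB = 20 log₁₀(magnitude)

dB = 20 log₁₀(83.1) = 38.4 dB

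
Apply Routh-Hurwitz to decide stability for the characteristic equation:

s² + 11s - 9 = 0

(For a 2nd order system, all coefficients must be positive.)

Coefficients: 1, 11, -9. c=-9 not positive, so system is unstable.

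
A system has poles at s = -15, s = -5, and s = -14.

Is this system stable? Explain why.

All poles are in the left half-plane. System is stable.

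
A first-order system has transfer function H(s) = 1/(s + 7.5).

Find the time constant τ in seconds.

For H(s) = 1/(s + 1/τ), the pole is at -1/τ = -7.5, so τ = 1/7.5 = 0.1333 s.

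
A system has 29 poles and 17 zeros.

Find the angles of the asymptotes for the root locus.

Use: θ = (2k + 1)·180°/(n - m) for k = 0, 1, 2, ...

n - m = 29 - 17 = 12. Angles: θk = (2k + 1)·180°/12 = 15°, 45°, 75°, 105°, 135°, 165°, 195°, 225°, 255°, 285°, 315°, 345°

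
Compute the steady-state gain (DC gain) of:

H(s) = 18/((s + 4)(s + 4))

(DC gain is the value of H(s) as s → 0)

DC gain = H(0) = 18/(4 × 4) = 18/16 = 1.125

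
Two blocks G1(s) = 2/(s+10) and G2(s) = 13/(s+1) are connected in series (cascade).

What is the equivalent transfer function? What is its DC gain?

Series: multiply transfer functions. G_eq = 2/(s+10) × 13/(s+1) = 26/((s+10)(s+1)). DC gain = 26/(10×1) = 2.6.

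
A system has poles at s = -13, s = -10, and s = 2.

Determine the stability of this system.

Pole(s) at s = 2 are not in the left half-plane. System is unstable.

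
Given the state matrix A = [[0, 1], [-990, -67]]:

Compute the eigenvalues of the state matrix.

det(A - λI) = λ² - (-67)λ + 990 = (λ - (-22))(λ - (-45)). Eigenvalues: -22, -45.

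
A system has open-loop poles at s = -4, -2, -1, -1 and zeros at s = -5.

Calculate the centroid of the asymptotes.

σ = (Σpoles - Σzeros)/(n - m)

σ = (Σpoles - Σzeros)/(n - m) = (-8 - (-5))/(4 - 1) = -3/3 = -1.0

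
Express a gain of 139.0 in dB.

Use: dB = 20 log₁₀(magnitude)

dB = 20 log₁₀(139.0) = 42.9 dB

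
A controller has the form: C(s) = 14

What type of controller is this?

This is a Proportional (P) controller.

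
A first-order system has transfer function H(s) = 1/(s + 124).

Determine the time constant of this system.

For H(s) = 1/(s + 1/τ), the pole is at -1/τ = -124, so τ = 1/124 = 0.0081 s.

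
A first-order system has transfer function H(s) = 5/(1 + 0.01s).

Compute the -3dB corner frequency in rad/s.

Corner frequency = 1/τ = 1/0.01 = 100.0 rad/s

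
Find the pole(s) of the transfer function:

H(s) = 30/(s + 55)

Pole is where denominator = 0: s + 55 = 0, so s = -55.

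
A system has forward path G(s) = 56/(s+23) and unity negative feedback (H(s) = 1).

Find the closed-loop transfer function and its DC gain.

T(s) = G/(1+GH) = [56/(s+23)] / [1 + 56/(s+23)] = 56/(s+23+56) = 56/(s+79). DC gain = 56/79 = 0.7089.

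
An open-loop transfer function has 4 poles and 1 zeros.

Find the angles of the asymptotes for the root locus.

n - m = 4 - 1 = 3. Angles: θk = (2k + 1)·180°/3 = 60°, 180°, 300°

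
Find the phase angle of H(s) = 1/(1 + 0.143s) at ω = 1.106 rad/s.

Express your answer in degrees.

Phase = -arctan(ωτ) = -arctan(1.106 × 0.143) = -9.0°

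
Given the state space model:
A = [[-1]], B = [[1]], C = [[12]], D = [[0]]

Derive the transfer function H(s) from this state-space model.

(sI - A)⁻¹ = 1/(s + 1). H(s) = 12 × 1/(s + 1) + 0 = 12/(s + 1).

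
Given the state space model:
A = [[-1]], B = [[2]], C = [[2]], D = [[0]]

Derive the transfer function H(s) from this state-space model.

(sI - A)⁻¹ = 1/(s + 1). H(s) = 2 × 2/(s + 1) + 0 = 4/(s + 1).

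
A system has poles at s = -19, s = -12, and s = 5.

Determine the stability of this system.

Pole(s) at s = 5 are not in the left half-plane. System is unstable.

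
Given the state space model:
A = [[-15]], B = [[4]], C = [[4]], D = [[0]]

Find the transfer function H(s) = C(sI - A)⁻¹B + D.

(sI - A)⁻¹ = 1/(s + 15). H(s) = 4 × 4/(s + 15) + 0 = 16/(s + 15).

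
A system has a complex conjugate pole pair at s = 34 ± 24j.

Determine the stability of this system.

Real part of poles is 34 (> 0, right half-plane). Unstable.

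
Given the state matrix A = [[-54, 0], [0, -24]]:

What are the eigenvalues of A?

For diagonal matrix, eigenvalues are diagonal entries: λ₁ = -54, λ₂ = -24.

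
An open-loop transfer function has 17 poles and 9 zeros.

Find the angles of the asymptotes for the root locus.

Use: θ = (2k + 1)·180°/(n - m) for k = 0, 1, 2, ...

n - m = 17 - 9 = 8. Angles: θk = (2k + 1)·180°/8 = 22.5°, 67.5°, 112.5°, 157.5°, 202.5°, 247.5°, 292.5°, 337.5°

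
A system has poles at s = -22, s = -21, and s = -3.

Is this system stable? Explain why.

All poles are in the left half-plane. System is stable.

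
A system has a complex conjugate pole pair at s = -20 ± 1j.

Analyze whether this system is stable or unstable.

Real part of poles is -20 (< 0, left half-plane). Stable.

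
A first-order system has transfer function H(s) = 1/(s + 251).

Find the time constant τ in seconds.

For H(s) = 1/(s + 1/τ), the pole is at -1/τ = -251, so τ = 1/251 = 0.0040 s.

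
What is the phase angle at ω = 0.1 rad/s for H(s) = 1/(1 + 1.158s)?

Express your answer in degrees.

Phase = -arctan(ωτ) = -arctan(0.1 × 1.158) = -6.6°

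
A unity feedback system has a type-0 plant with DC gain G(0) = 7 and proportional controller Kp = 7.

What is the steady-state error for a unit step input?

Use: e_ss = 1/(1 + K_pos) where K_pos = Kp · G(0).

K_pos = Kp · G(0) = 7 × 7 = 49. e_ss = 1/(1 + 49) = 0.02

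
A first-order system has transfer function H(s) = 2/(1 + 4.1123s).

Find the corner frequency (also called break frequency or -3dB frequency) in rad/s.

Corner frequency = 1/τ = 1/4.1123 = 0.243 rad/s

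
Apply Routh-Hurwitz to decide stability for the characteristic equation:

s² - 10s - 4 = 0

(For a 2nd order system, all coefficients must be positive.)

Coefficients: 1, -10, -4. b=-10, c=-4 not positive, so system is unstable.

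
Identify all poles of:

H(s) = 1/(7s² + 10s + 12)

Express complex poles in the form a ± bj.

Discriminant = 10² - 4×7×12 = 100 - 336 = -236 < 0, so the poles are a complex conjugate pair s = (-10 ± j√236)/(2×7). Real part = -10/(2×7) = -10/14 ≈ -0.7143; imaginary part = ±√236/(2×7) ≈ 1.0973. Poles: s = -0.7143 ± 1.0973j.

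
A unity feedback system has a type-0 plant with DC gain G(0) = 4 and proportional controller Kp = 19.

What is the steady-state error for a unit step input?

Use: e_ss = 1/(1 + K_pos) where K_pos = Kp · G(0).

K_pos = Kp · G(0) = 19 × 4 = 76. e_ss = 1/(1 + 76) = 0.0130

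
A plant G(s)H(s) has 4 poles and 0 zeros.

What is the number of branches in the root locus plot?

Root locus has n branches where n = number of poles = 4.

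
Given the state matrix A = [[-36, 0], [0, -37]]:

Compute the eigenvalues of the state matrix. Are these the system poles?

For diagonal matrix, eigenvalues are diagonal entries: λ₁ = -36, λ₂ = -37. Eigenvalues of A = system poles.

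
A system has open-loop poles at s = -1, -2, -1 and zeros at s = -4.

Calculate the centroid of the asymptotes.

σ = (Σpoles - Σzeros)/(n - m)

σ = (Σpoles - Σzeros)/(n - m) = (-4 - (-4))/(3 - 1) = 0/2 = 0.0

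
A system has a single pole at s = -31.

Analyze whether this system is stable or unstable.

Pole at s = -31 is in the left half-plane. Stable.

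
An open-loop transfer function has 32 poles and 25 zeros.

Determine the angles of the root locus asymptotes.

n - m = 32 - 25 = 7. Angles: θk = (2k + 1)·180°/7 = 25.71°, 77.14°, 128.57°, 180°, 231.43°, 282.86°, 334.29°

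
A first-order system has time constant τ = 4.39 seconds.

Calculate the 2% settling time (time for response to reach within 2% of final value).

For first-order system, 2% settling time ≈ 4τ = 4 × 4.39 = 17.56 s.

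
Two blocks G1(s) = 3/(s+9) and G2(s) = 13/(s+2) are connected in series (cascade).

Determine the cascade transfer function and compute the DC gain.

Series: multiply transfer functions. G_eq = 3/(s+9) × 13/(s+2) = 39/((s+9)(s+2)). DC gain = 39/(9×2) = 2.1667.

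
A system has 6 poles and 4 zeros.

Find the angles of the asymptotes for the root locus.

n - m = 6 - 4 = 2. Angles: θk = (2k + 1)·180°/2 = 90°, 270°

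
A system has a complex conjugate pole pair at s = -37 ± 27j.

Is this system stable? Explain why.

Real part of poles is -37 (< 0, left half-plane). Stable.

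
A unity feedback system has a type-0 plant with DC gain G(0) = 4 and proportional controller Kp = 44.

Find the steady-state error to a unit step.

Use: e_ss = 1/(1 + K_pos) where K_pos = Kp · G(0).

K_pos = Kp · G(0) = 44 × 4 = 176. e_ss = 1/(1 + 176) = 0.0056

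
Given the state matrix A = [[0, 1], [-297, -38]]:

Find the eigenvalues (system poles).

det(A - λI) = λ² - (-38)λ + 297 = (λ - (-11))(λ - (-27)). Eigenvalues: -11, -27.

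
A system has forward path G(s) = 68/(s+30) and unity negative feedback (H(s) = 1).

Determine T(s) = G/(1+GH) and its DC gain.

T(s) = G/(1+GH) = [68/(s+30)] / [1 + 68/(s+30)] = 68/(s+30+68) = 68/(s+98). DC gain = 68/98 = 0.6939.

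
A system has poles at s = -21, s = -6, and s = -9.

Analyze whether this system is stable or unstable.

All poles are in the left half-plane. System is stable.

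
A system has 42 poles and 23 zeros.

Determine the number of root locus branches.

Root locus has n branches where n = number of poles = 42.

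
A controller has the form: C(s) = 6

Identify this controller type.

This is a Proportional (P) controller.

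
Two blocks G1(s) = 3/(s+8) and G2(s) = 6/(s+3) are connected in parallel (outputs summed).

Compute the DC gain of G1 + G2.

Parallel: G_eq = G1 + G2. DC gain = G1(0) + G2(0) = 3/8 + 6/3 = 0.375 + 2 = 2.375.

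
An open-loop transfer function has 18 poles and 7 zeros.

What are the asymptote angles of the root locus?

n - m = 18 - 7 = 11. Angles: θk = (2k + 1)·180°/11 = 16.36°, 49.09°, 81.82°, 114.55°, 147.27°, 180°, 212.73°, 245.45°, 278.18°, 310.91°, 343.64°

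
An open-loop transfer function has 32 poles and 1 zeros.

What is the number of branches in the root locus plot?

Root locus has n branches where n = number of poles = 32.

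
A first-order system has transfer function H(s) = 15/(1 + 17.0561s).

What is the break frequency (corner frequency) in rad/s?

Corner frequency = 1/τ = 1/17.0561 = 0.059 rad/s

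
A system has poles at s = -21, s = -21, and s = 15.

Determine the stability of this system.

Pole(s) at s = 15 are not in the left half-plane. System is unstable.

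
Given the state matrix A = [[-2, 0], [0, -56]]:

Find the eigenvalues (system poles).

For diagonal matrix, eigenvalues are diagonal entries: λ₁ = -2, λ₂ = -56.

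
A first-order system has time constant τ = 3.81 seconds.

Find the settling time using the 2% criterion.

For first-order system, 2% settling time ≈ 4τ = 4 × 3.81 = 15.24 s.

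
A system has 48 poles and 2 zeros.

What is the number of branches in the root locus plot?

Root locus has n branches where n = number of poles = 48.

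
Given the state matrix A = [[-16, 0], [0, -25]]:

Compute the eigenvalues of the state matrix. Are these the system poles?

For diagonal matrix, eigenvalues are diagonal entries: λ₁ = -16, λ₂ = -25. Eigenvalues of A = system poles.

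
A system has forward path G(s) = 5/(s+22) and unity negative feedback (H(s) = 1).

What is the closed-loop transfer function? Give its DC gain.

T(s) = G/(1+GH) = [5/(s+22)] / [1 + 5/(s+22)] = 5/(s+22+5) = 5/(s+27). DC gain = 5/27 = 0.1852.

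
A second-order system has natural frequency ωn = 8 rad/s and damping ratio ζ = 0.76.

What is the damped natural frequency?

ωd = ωn√(1 - ζ²) = 8√(1 - 0.76²) = 5.2 rad/s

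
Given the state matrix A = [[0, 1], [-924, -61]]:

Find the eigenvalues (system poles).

det(A - λI) = λ² - (-61)λ + 924 = (λ - (-28))(λ - (-33)). Eigenvalues: -28, -33.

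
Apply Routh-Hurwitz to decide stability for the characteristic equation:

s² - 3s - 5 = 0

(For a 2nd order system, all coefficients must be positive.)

Coefficients: 1, -3, -5. b=-3, c=-5 not positive, so system is unstable.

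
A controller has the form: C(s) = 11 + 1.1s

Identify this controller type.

This is a Proportional-Derivative (PD) controller.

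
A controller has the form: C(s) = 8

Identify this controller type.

This is a Proportional (P) controller.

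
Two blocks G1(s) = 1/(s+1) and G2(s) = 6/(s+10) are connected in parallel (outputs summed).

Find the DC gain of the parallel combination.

Parallel: G_eq = G1 + G2. DC gain = G1(0) + G2(0) = 1/1 + 6/10 = 1 + 0.6 = 1.6.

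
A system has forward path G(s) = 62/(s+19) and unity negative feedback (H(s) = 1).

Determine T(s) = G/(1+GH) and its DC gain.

T(s) = G/(1+GH) = [62/(s+19)] / [1 + 62/(s+19)] = 62/(s+19+62) = 62/(s+81). DC gain = 62/81 = 0.7654.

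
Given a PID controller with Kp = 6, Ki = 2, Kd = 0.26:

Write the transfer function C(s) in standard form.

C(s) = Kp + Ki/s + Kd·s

Substituting values: C(s) = 6 + 2/s + 0.26s = (0.26s² + 6s + 2)/s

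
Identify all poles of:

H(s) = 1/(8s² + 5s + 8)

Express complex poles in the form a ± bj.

Discriminant = 5² - 4×8×8 = 25 - 256 = -231 < 0, so the poles are a complex conjugate pair s = (-5 ± j√231)/(2×8). Real part = -5/(2×8) = -5/16 = -0.3125; imaginary part = ±√231/(2×8) ≈ 0.9499. Poles: s = -0.3125 ± 0.9499j.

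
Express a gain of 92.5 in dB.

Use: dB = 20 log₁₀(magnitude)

dB = 20 log₁₀(92.5) = 39.3 dB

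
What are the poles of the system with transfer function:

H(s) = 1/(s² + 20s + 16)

Discriminant = 20² - 4×1×16 = 400 - 64 = 336 > 0, so two distinct real poles. Using quadratic formula: s = (-20 ± √336)/(2×1) = (-20 ± √336)/2, with √336 ≈ 18.3303. s₁ ≈ -0.8348, s₂ ≈ -19.1652. Poles: s₁ = -0.8348, s₂ = -19.1652.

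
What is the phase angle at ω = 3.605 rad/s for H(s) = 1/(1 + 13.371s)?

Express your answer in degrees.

Phase = -arctan(ωτ) = -arctan(3.605 × 13.371) = -88.8°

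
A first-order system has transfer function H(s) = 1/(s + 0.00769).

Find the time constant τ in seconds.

For H(s) = 1/(s + 1/τ), the pole is at -1/τ = -0.00769, so τ = 1/0.00769 = 130 s.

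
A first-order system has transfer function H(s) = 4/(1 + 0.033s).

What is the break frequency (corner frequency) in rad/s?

Corner frequency = 1/τ = 1/0.033 = 30.303 rad/s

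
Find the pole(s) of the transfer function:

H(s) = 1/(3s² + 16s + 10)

Discriminant = 16² - 4×3×10 = 256 - 120 = 136 > 0, so two distinct real poles. Using quadratic formula: s = (-16 ± √136)/(2×3) = (-16 ± √136)/6, with √136 ≈ 11.6619. s₁ ≈ -0.7230, s₂ ≈ -4.6103. Poles: s₁ = -0.7230, s₂ = -4.6103.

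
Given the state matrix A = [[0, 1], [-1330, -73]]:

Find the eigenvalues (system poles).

det(A - λI) = λ² - (-73)λ + 1330 = (λ - (-38))(λ - (-35)). Eigenvalues: -38, -35.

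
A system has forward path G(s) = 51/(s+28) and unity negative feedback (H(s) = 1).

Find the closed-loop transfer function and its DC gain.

T(s) = G/(1+GH) = [51/(s+28)] / [1 + 51/(s+28)] = 51/(s+28+51) = 51/(s+79). DC gain = 51/79 = 0.6456.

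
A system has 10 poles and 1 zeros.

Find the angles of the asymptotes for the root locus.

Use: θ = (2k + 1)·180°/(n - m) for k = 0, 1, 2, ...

n - m = 10 - 1 = 9. Angles: θk = (2k + 1)·180°/9 = 20°, 60°, 100°, 140°, 180°, 220°, 260°, 300°, 340°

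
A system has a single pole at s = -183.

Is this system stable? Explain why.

Pole at s = -183 is in the left half-plane. Stable.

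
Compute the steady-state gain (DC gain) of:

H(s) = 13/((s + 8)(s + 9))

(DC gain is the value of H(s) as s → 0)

DC gain = H(0) = 13/(8 × 9) = 13/72 = 0.1806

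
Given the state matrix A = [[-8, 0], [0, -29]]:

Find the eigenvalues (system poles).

For diagonal matrix, eigenvalues are diagonal entries: λ₁ = -8, λ₂ = -29.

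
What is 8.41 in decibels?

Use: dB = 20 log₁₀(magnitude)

dB = 20 log₁₀(8.41) = 18.5 dB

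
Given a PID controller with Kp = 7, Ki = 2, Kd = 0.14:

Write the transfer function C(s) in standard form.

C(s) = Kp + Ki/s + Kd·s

Substituting values: C(s) = 7 + 2/s + 0.14s = (0.14s² + 7s + 2)/s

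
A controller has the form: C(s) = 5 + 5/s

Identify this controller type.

This is a Proportional-Integral (PI) controller.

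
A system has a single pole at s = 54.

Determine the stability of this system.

Pole at s = 54 is in the right half-plane. Unstable.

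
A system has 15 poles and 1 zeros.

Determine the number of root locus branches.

Root locus has n branches where n = number of poles = 15.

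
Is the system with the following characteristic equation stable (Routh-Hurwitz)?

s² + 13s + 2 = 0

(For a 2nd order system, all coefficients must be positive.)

Coefficients: 1, 13, 2. All positive, so system is stable.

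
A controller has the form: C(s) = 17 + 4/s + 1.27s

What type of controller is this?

This is a Proportional-Integral-Derivative (PID) controller.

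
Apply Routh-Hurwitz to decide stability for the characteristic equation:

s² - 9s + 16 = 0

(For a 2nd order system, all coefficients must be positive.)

Coefficients: 1, -9, 16. b=-9 not positive, so system is unstable.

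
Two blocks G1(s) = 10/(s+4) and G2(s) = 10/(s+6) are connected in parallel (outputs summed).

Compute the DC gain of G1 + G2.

Parallel: G_eq = G1 + G2. DC gain = G1(0) + G2(0) = 10/4 + 10/6 = 2.5 + 1.6667 = 4.1667.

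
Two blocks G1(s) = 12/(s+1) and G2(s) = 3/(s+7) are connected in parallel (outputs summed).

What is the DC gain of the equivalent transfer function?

Parallel: G_eq = G1 + G2. DC gain = G1(0) + G2(0) = 12/1 + 3/7 = 12 + 0.4286 = 12.4286.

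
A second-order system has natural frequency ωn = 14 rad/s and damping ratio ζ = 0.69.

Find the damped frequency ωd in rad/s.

ωd = ωn√(1 - ζ²) = 14√(1 - 0.69²) = 10.13 rad/s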